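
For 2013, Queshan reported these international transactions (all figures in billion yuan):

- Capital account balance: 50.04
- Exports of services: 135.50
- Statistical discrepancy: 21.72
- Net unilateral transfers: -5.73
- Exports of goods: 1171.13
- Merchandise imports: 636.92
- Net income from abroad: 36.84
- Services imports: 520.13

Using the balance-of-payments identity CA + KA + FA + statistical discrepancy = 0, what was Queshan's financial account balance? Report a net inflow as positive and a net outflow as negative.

-252.45

Goods balance = 1171.13 - 636.92 = 534.21
Services balance = 135.50 - 520.13 = -384.63
Trade balance (goods + services) = 534.21 + (-384.63) = 149.58
Net primary income = 36.84
Net secondary income = -5.73
Current account = 149.58 + 36.84 + (-5.73) = 180.69
Financial account = -(180.69 + 50.04 + 21.72) = -252.45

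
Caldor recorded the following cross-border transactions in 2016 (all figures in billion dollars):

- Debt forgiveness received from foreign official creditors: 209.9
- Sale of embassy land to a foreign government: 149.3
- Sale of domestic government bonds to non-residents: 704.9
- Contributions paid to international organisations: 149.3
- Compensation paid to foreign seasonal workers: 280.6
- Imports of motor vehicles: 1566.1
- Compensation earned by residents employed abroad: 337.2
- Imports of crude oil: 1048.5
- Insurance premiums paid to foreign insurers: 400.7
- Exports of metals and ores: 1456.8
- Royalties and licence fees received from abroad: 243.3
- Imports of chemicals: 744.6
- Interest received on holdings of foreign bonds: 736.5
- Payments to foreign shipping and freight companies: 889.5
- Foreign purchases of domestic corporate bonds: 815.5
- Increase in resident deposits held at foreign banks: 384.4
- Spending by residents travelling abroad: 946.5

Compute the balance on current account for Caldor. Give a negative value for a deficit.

Goods: -1566.1 + 1456.8 - 1048.5 - 744.6 = -1902.4
Services: 243.3 - 946.5 - 889.5 - 400.7 = -1993.4
Primary income: 337.2 + 736.5 - 280.6 = 793.1
Secondary income: -149.3
Current account = (-1902.4) + (-1993.4) + 793.1 + (-149.3) = -3252.0
(Excluded from the current account — capital account: debt forgiveness received from foreign official creditors 209.9, sale of embassy land to a foreign government 149.3; financial account: sale of domestic government bonds to non-residents 704.9, foreign purchases of domestic corporate bonds 815.5, increase in resident deposits held at foreign banks 384.4.)

-3252.0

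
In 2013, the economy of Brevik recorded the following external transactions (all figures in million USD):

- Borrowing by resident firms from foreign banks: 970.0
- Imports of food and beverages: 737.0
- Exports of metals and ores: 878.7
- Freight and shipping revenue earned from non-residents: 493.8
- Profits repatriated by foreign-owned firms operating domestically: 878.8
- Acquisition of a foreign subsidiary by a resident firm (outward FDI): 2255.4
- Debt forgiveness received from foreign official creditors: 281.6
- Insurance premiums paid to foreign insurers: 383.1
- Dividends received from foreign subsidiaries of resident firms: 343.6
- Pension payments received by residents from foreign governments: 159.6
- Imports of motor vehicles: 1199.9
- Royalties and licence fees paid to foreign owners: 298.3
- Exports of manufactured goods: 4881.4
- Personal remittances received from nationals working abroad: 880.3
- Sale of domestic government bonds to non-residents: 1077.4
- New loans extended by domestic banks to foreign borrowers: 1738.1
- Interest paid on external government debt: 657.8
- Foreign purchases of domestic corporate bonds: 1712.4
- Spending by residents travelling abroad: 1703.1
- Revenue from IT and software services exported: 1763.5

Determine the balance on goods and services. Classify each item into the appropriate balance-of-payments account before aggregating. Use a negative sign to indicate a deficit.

3696.0

Goods: -1199.9 + 878.7 + 4881.4 - 737.0 = 3823.2
Services: -383.1 - 1703.1 - 298.3 + 1763.5 + 493.8 = -127.2
Trade balance = 3823.2 + (-127.2) = 3696.0
(Excluded from the trade balance — financial account: borrowing by resident firms from foreign banks 970.0, acquisition of a foreign subsidiary by a resident firm (outward FDI) 2255.4, sale of domestic government bonds to non-residents 1077.4, new loans extended by domestic banks to foreign borrowers 1738.1, foreign purchases of domestic corporate bonds 1712.4; primary income: profits repatriated by foreign-owned firms operating domestically 878.8, dividends received from foreign subsidiaries of resident firms 343.6, interest paid on external government debt 657.8; capital account: debt forgiveness received from foreign official creditors 281.6; secondary income: pension payments received by residents from foreign governments 159.6, personal remittances received from nationals working abroad 880.3.)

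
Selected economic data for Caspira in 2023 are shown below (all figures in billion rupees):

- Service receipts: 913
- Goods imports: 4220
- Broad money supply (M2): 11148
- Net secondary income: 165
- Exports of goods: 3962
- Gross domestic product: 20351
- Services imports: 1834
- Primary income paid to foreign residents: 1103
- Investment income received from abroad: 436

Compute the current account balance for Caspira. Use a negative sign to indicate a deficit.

-1681

Goods balance = 3962 - 4220 = -258
Services balance = 913 - 1834 = -921
Trade balance (goods + services) = -258 + (-921) = -1179
Net primary income = 436 - 1103 = -667
Net secondary income = 165
Current account = -1179 + (-667) + 165 = -1681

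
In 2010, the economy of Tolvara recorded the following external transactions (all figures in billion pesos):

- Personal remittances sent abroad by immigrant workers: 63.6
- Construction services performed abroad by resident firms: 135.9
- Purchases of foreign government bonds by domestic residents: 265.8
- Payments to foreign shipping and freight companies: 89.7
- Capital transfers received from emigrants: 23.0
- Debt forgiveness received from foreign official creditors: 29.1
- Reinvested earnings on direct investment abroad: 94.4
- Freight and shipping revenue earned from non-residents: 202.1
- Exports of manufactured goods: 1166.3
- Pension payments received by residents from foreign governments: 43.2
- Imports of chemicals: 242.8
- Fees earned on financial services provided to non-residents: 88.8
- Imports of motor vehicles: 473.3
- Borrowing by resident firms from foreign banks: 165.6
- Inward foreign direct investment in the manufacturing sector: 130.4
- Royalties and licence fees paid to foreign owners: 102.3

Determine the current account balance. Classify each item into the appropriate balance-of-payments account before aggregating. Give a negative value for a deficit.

759.0

Goods: -242.8 - 473.3 + 1166.3 = 450.2
Services: -102.3 + 88.8 + 135.9 - 89.7 + 202.1 = 234.8
Primary income: 94.4
Secondary income: 43.2 - 63.6 = -20.4
Current account = 450.2 + 234.8 + 94.4 + (-20.4) = 759.0
(Excluded from the current account — financial account: purchases of foreign government bonds by domestic residents 265.8, borrowing by resident firms from foreign banks 165.6, inward foreign direct investment in the manufacturing sector 130.4; capital account: capital transfers received from emigrants 23.0, debt forgiveness received from foreign official creditors 29.1.)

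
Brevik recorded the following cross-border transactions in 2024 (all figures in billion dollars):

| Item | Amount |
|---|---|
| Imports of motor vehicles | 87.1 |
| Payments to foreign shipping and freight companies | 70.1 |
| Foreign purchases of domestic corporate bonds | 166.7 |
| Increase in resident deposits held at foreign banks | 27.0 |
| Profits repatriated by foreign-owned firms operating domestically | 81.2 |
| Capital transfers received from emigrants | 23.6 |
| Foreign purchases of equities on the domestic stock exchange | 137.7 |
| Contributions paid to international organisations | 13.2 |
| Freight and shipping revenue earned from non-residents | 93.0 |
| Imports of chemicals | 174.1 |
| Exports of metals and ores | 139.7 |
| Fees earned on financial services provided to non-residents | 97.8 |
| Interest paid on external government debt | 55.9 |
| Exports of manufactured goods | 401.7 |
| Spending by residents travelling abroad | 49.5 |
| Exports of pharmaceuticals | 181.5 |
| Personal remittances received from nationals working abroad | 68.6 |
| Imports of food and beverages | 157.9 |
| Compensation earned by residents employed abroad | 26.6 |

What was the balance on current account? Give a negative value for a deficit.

Goods: -87.1 + 181.5 + 401.7 - 174.1 + 139.7 - 157.9 = 303.8
Services: 97.8 - 49.5 - 70.1 + 93.0 = 71.2
Primary income: 26.6 - 81.2 - 55.9 = -110.5
Secondary income: 68.6 - 13.2 = 55.4
Current account = 303.8 + 71.2 + (-110.5) + 55.4 = 319.9
(Excluded from the current account — financial account: foreign purchases of domestic corporate bonds 166.7, increase in resident deposits held at foreign banks 27.0, foreign purchases of equities on the domestic stock exchange 137.7; capital account: capital transfers received from emigrants 23.6.)

319.9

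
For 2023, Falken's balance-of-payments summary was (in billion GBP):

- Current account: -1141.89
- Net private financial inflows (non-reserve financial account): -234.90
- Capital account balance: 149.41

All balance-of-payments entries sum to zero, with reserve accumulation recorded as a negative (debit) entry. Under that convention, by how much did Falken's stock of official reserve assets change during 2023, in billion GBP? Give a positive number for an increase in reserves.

-1227.38

Official reserve transactions balance = -((-1141.89) + 149.41 + (-234.90)) = 1227.38
An accumulation of reserves is recorded as a debit (negative entry), so the change in the stock of reserves is the negative of that balance.
Change in official reserves = -(1227.38) = -1227.38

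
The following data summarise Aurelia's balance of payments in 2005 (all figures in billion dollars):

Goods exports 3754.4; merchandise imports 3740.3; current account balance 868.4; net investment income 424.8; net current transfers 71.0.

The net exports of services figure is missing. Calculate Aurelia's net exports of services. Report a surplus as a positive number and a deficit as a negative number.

358.5

Current account = goods balance + services balance + net primary income + net secondary income
Sum of the known components = 509.9
Net exports of services = CA - (known components) = 868.4 - 509.9 = 358.5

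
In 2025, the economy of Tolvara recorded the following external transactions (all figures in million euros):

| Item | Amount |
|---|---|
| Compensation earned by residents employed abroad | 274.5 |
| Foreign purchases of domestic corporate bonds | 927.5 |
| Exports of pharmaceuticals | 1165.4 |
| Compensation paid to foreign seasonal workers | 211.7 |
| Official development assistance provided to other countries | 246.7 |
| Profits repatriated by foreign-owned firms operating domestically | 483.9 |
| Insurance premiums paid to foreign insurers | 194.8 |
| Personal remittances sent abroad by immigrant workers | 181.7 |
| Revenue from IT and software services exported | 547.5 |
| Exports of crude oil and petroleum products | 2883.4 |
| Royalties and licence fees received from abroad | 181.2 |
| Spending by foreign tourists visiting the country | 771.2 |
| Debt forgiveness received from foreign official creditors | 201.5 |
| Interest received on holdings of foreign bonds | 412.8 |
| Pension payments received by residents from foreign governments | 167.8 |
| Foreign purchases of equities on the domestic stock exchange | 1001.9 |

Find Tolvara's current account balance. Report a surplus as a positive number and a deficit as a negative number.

Goods: 2883.4 + 1165.4 = 4048.8
Services: 547.5 - 194.8 + 181.2 + 771.2 = 1305.1
Primary income: 274.5 - 211.7 - 483.9 + 412.8 = -8.3
Secondary income: -246.7 - 181.7 + 167.8 = -260.6
Current account = 4048.8 + 1305.1 + (-8.3) + (-260.6) = 5085.0
(Excluded from the current account — financial account: foreign purchases of domestic corporate bonds 927.5, foreign purchases of equities on the domestic stock exchange 1001.9; capital account: debt forgiveness received from foreign official creditors 201.5.)

5085.0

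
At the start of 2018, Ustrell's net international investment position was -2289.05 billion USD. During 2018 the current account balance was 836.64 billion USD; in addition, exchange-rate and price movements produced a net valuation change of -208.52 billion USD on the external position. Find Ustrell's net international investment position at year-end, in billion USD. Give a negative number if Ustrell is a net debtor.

-1660.93

Change in NIIP = current account + net valuation change = 836.64 + (-208.52) = 628.12
End-of-year NIIP = -2289.05 + 628.12 = -1660.93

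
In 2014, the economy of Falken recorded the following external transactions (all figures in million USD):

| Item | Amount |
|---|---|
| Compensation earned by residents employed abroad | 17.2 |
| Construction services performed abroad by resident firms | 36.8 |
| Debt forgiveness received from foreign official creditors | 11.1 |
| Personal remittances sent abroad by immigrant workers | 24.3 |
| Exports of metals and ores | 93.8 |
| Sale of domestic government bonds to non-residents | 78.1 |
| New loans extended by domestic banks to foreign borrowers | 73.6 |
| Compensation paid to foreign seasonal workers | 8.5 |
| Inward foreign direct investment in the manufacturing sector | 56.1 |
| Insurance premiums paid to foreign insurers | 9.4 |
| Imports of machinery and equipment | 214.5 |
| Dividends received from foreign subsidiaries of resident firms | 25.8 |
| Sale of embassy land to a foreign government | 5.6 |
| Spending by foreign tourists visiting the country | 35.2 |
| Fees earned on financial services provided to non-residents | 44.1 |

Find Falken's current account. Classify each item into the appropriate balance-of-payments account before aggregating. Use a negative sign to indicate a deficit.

Goods: 93.8 - 214.5 = -120.7
Services: 36.8 + 35.2 + 44.1 - 9.4 = 106.7
Primary income: 25.8 - 8.5 + 17.2 = 34.5
Secondary income: -24.3
Current account = (-120.7) + 106.7 + 34.5 + (-24.3) = -3.8
(Excluded from the current account — capital account: debt forgiveness received from foreign official creditors 11.1, sale of embassy land to a foreign government 5.6; financial account: sale of domestic government bonds to non-residents 78.1, new loans extended by domestic banks to foreign borrowers 73.6, inward foreign direct investment in the manufacturing sector 56.1.)

-3.8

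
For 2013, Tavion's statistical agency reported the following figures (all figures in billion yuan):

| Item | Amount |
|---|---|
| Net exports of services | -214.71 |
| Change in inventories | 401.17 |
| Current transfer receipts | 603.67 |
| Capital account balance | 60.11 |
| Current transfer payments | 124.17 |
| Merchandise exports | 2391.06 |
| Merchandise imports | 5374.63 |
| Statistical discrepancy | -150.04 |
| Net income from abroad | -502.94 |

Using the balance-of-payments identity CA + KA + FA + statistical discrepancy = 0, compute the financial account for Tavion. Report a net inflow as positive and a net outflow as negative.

3311.65

Goods balance = 2391.06 - 5374.63 = -2983.57
Services balance = -214.71
Trade balance (goods + services) = -2983.57 + (-214.71) = -3198.28
Net primary income = -502.94
Net secondary income = 603.67 - 124.17 = 479.50
Current account = -3198.28 + (-502.94) + 479.50 = -3221.72
Financial account = -(-3221.72 + 60.11 + (-150.04)) = 3311.65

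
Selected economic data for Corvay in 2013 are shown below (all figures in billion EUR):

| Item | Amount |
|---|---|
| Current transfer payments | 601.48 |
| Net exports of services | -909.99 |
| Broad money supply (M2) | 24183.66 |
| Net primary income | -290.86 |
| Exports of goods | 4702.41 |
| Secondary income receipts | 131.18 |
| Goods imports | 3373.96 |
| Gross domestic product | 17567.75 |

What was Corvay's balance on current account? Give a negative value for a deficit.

Goods balance = 4702.41 - 3373.96 = 1328.45
Services balance = -909.99
Trade balance (goods + services) = 1328.45 + (-909.99) = 418.46
Net primary income = -290.86
Net secondary income = 131.18 - 601.48 = -470.30
Current account = 418.46 + (-290.86) + (-470.30) = -342.70

-342.70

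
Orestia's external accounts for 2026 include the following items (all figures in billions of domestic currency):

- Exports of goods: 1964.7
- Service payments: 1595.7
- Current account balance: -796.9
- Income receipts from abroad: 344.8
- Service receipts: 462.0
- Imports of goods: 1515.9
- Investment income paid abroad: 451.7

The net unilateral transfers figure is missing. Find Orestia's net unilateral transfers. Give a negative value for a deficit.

Current account = goods balance + services balance + net primary income + net secondary income
Sum of the known components = -791.8
Net unilateral transfers = CA - (known components) = -796.9 - (-791.8) = -5.1

-5.1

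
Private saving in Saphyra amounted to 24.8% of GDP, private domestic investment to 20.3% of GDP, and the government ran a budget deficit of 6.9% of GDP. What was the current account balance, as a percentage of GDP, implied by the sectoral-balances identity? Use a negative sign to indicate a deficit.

-2.4

By the sectoral-balances identity, CA = (S_private - I) + (T - G).
Private balance = 24.8 - 20.3 = 4.5
Government balance (T - G) = -6.9
CA = 4.5 + (-6.9) = -2.4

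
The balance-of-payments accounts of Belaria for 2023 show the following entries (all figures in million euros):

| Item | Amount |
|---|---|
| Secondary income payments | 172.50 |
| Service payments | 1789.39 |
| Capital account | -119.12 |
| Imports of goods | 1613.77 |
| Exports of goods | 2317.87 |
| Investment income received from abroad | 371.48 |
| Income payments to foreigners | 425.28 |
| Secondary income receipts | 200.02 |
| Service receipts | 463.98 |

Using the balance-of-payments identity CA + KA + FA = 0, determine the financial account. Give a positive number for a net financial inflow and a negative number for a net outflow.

Goods balance = 2317.87 - 1613.77 = 704.10
Services balance = 463.98 - 1789.39 = -1325.41
Trade balance (goods + services) = 704.10 + (-1325.41) = -621.31
Net primary income = 371.48 - 425.28 = -53.80
Net secondary income = 200.02 - 172.50 = 27.52
Current account = -621.31 + (-53.80) + 27.52 = -647.59
Financial account = -(-647.59 + (-119.12)) = 766.71

766.71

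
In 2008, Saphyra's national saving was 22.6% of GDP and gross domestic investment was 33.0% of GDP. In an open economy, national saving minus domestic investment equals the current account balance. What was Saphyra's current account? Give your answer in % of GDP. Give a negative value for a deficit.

CA = S - I = 22.6 - 33.0 = -10.4

-10.4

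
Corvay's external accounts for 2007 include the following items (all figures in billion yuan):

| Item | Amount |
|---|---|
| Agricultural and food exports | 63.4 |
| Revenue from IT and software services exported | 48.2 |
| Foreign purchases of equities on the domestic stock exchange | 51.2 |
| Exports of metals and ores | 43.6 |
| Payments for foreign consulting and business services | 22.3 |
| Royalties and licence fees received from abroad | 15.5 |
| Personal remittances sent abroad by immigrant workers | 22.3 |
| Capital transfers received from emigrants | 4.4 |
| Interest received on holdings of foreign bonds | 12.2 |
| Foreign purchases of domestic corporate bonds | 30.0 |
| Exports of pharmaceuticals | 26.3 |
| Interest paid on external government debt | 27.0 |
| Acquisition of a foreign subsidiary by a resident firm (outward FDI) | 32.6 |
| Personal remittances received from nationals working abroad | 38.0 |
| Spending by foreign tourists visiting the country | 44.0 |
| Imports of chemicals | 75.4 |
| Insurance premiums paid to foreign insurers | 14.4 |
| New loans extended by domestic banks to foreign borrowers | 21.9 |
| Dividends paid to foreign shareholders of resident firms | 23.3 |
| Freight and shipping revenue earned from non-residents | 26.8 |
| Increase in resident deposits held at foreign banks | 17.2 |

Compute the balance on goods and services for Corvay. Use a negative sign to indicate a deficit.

155.7

Goods: -75.4 + 26.3 + 43.6 + 63.4 = 57.9
Services: 15.5 - 22.3 + 26.8 + 44.0 + 48.2 - 14.4 = 97.8
Trade balance = 57.9 + 97.8 = 155.7
(Excluded from the trade balance — financial account: foreign purchases of equities on the domestic stock exchange 51.2, foreign purchases of domestic corporate bonds 30.0, acquisition of a foreign subsidiary by a resident firm (outward FDI) 32.6, new loans extended by domestic banks to foreign borrowers 21.9, increase in resident deposits held at foreign banks 17.2; secondary income: personal remittances sent abroad by immigrant workers 22.3, personal remittances received from nationals working abroad 38.0; capital account: capital transfers received from emigrants 4.4; primary income: interest received on holdings of foreign bonds 12.2, interest paid on external government debt 27.0, dividends paid to foreign shareholders of resident firms 23.3.)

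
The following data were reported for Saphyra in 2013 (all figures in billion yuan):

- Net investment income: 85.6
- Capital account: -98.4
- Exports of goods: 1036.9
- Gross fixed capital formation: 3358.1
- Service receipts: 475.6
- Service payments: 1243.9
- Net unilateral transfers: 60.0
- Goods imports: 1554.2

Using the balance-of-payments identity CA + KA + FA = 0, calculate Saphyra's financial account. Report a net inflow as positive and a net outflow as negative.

Goods balance = 1036.9 - 1554.2 = -517.3
Services balance = 475.6 - 1243.9 = -768.3
Trade balance (goods + services) = -517.3 + (-768.3) = -1285.6
Net primary income = 85.6
Net secondary income = 60.0
Current account = -1285.6 + 85.6 + 60.0 = -1140.0
Financial account = -(-1140.0 + (-98.4)) = 1238.4

1238.4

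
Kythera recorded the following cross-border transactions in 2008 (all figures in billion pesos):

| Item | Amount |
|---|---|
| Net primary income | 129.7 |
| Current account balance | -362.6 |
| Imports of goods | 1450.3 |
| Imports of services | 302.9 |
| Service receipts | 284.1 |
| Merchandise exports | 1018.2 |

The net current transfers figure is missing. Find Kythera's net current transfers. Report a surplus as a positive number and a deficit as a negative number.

Current account = goods balance + services balance + net primary income + net secondary income
Sum of the known components = -321.2
Net current transfers = CA - (known components) = -362.6 - (-321.2) = -41.4

-41.4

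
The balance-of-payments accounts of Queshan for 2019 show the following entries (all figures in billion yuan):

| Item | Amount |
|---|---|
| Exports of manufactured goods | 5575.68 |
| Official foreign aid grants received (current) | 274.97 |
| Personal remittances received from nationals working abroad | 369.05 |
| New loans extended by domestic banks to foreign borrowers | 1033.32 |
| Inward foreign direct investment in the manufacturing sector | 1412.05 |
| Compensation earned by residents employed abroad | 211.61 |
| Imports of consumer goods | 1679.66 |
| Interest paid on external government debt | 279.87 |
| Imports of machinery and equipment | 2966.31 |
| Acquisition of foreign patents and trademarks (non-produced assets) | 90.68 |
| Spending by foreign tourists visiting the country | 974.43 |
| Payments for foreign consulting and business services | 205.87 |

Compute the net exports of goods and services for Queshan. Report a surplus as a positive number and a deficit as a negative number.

1698.27

Goods: 5575.68 - 2966.31 - 1679.66 = 929.71
Services: -205.87 + 974.43 = 768.56
Trade balance = 929.71 + 768.56 = 1698.27
(Excluded from the trade balance — secondary income: official foreign aid grants received (current) 274.97, personal remittances received from nationals working abroad 369.05; financial account: new loans extended by domestic banks to foreign borrowers 1033.32, inward foreign direct investment in the manufacturing sector 1412.05; primary income: compensation earned by residents employed abroad 211.61, interest paid on external government debt 279.87; capital account: acquisition of foreign patents and trademarks (non-produced assets) 90.68.)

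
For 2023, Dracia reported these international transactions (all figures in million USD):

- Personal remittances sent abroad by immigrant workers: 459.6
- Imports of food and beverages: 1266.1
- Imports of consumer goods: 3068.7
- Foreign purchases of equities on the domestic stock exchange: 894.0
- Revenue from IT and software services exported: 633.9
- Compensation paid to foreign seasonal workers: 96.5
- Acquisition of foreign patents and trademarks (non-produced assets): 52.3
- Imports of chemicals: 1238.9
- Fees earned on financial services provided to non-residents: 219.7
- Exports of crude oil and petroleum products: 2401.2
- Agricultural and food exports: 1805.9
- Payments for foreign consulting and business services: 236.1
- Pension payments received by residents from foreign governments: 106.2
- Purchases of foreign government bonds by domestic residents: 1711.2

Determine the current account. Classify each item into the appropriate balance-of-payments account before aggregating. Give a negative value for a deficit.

Goods: -1238.9 + 1805.9 + 2401.2 - 1266.1 - 3068.7 = -1366.6
Services: 633.9 + 219.7 - 236.1 = 617.5
Primary income: -96.5
Secondary income: -459.6 + 106.2 = -353.4
Current account = (-1366.6) + 617.5 + (-96.5) + (-353.4) = -1199.0
(Excluded from the current account — financial account: foreign purchases of equities on the domestic stock exchange 894.0, purchases of foreign government bonds by domestic residents 1711.2; capital account: acquisition of foreign patents and trademarks (non-produced assets) 52.3.)

-1199.0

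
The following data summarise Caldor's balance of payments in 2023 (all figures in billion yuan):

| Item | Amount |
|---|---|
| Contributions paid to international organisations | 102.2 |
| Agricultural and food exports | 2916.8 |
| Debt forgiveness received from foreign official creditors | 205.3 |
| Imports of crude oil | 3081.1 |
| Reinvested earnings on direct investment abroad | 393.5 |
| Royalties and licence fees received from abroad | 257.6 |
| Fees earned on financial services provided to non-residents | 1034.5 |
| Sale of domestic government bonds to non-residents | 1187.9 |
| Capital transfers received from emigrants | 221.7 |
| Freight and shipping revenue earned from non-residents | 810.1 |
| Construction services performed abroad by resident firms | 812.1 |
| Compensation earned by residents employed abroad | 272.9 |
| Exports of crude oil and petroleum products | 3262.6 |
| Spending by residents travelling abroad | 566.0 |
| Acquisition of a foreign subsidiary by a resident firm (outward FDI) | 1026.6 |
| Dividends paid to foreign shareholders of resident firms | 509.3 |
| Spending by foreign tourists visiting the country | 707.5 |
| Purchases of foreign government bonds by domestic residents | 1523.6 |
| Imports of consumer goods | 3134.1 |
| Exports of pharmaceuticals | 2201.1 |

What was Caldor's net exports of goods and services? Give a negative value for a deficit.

5221.1

Goods: 3262.6 + 2916.8 - 3081.1 - 3134.1 + 2201.1 = 2165.3
Services: 257.6 + 1034.5 + 707.5 + 810.1 + 812.1 - 566.0 = 3055.8
Trade balance = 2165.3 + 3055.8 = 5221.1
(Excluded from the trade balance — secondary income: contributions paid to international organisations 102.2; capital account: debt forgiveness received from foreign official creditors 205.3, capital transfers received from emigrants 221.7; primary income: reinvested earnings on direct investment abroad 393.5, compensation earned by residents employed abroad 272.9, dividends paid to foreign shareholders of resident firms 509.3; financial account: sale of domestic government bonds to non-residents 1187.9, acquisition of a foreign subsidiary by a resident firm (outward FDI) 1026.6, purchases of foreign government bonds by domestic residents 1523.6.)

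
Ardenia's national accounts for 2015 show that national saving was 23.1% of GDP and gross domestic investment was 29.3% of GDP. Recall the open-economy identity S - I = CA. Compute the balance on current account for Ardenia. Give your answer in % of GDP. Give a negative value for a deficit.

CA = S - I = 23.1 - 29.3 = -6.2

-6.2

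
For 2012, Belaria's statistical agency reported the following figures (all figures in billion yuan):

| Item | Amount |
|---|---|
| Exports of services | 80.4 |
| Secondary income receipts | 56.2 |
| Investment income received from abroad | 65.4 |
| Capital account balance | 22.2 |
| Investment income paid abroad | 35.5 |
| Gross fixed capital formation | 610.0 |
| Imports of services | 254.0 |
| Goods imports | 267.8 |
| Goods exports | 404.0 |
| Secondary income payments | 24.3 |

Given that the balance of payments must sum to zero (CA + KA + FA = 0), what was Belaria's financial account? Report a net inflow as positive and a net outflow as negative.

-46.6

Goods balance = 404.0 - 267.8 = 136.2
Services balance = 80.4 - 254.0 = -173.6
Trade balance (goods + services) = 136.2 + (-173.6) = -37.4
Net primary income = 65.4 - 35.5 = 29.9
Net secondary income = 56.2 - 24.3 = 31.9
Current account = -37.4 + 29.9 + 31.9 = 24.4
Financial account = -(24.4 + 22.2) = -46.6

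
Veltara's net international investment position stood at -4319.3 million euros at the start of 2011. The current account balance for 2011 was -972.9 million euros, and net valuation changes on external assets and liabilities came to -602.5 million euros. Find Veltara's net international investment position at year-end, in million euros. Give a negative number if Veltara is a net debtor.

Change in NIIP = current account + net valuation change = -972.9 + (-602.5) = -1575.4
End-of-year NIIP = -4319.3 + (-1575.4) = -5894.7

-5894.7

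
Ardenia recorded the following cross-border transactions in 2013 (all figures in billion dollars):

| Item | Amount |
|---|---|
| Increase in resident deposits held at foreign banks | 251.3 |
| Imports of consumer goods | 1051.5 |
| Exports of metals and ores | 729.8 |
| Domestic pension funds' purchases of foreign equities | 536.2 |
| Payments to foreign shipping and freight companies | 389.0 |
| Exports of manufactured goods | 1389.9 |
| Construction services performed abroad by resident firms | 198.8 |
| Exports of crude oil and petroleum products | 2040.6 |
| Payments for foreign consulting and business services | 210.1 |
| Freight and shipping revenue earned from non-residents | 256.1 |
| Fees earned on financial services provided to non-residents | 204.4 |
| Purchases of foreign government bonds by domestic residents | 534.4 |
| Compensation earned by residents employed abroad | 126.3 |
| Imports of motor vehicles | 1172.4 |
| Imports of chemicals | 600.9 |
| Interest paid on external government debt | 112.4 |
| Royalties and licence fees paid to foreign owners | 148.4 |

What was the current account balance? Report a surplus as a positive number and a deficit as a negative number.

Goods: -1051.5 + 2040.6 - 600.9 + 729.8 - 1172.4 + 1389.9 = 1335.5
Services: 256.1 + 198.8 + 204.4 - 148.4 - 389.0 - 210.1 = -88.2
Primary income: -112.4 + 126.3 = 13.9
Current account = 1335.5 + (-88.2) + 13.9 = 1261.2
(Excluded from the current account — financial account: increase in resident deposits held at foreign banks 251.3, domestic pension funds' purchases of foreign equities 536.2, purchases of foreign government bonds by domestic residents 534.4.)

1261.2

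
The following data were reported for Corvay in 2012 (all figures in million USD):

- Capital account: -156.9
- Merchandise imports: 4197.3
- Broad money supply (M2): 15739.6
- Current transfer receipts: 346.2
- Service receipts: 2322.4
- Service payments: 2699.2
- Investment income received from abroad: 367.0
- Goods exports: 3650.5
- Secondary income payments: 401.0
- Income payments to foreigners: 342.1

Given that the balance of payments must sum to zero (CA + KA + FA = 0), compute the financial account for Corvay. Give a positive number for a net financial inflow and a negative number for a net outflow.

1110.4

Goods balance = 3650.5 - 4197.3 = -546.8
Services balance = 2322.4 - 2699.2 = -376.8
Trade balance (goods + services) = -546.8 + (-376.8) = -923.6
Net primary income = 367.0 - 342.1 = 24.9
Net secondary income = 346.2 - 401.0 = -54.8
Current account = -923.6 + 24.9 + (-54.8) = -953.5
Financial account = -(-953.5 + (-156.9)) = 1110.4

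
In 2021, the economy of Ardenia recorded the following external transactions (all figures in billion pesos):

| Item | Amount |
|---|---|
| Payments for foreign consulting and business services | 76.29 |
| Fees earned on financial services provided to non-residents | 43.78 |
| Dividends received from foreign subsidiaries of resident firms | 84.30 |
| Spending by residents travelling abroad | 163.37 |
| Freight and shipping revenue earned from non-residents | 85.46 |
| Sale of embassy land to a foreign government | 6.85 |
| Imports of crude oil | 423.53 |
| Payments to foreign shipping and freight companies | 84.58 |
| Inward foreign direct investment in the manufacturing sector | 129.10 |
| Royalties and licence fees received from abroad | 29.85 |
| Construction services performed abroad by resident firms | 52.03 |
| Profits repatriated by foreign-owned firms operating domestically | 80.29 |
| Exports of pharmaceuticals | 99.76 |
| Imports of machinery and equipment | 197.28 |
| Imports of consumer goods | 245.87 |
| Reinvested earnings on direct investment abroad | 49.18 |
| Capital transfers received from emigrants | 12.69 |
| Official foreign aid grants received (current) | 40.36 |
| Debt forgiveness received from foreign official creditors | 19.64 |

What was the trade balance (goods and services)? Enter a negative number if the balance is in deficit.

Goods: -423.53 - 197.28 + 99.76 - 245.87 = -766.92
Services: 29.85 + 52.03 + 85.46 - 163.37 + 43.78 - 76.29 - 84.58 = -113.12
Trade balance = -766.92 + (-113.12) = -880.04
(Excluded from the trade balance — primary income: dividends received from foreign subsidiaries of resident firms 84.30, profits repatriated by foreign-owned firms operating domestically 80.29, reinvested earnings on direct investment abroad 49.18; capital account: sale of embassy land to a foreign government 6.85, capital transfers received from emigrants 12.69, debt forgiveness received from foreign official creditors 19.64; financial account: inward foreign direct investment in the manufacturing sector 129.10; secondary income: official foreign aid grants received (current) 40.36.)

-880.04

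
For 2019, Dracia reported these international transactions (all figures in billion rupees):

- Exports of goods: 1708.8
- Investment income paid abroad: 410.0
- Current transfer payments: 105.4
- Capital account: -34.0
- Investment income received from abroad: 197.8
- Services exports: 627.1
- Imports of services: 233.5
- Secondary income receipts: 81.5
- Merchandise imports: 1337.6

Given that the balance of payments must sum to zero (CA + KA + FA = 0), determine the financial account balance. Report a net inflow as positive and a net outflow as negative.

Goods balance = 1708.8 - 1337.6 = 371.2
Services balance = 627.1 - 233.5 = 393.6
Trade balance (goods + services) = 371.2 + 393.6 = 764.8
Net primary income = 197.8 - 410.0 = -212.2
Net secondary income = 81.5 - 105.4 = -23.9
Current account = 764.8 + (-212.2) + (-23.9) = 528.7
Financial account = -(528.7 + (-34.0)) = -494.7

-494.7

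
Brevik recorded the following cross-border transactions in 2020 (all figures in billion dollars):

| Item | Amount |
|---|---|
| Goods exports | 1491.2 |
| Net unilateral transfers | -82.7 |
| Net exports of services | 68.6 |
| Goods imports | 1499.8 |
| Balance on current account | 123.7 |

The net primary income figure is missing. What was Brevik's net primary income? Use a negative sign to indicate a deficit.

Current account = goods balance + services balance + net primary income + net secondary income
Sum of the known components = -22.7
Net primary income = CA - (known components) = 123.7 - (-22.7) = 146.4

146.4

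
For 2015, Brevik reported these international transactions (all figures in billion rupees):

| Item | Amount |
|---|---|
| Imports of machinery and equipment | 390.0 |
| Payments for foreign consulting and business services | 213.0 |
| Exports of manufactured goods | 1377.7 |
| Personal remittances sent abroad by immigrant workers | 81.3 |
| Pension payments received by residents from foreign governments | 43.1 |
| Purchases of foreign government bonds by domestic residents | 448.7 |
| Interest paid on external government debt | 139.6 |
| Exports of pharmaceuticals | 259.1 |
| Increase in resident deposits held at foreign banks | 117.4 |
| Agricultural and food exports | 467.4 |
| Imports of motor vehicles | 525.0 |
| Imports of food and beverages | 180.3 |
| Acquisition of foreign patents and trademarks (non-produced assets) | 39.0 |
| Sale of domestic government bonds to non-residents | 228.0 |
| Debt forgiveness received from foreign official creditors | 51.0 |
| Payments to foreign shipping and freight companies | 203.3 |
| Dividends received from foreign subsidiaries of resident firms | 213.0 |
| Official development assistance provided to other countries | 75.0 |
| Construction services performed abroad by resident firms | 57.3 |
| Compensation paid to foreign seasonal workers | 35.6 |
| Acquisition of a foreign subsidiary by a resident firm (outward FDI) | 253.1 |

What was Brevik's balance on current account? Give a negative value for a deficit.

Goods: -180.3 + 259.1 + 1377.7 - 390.0 - 525.0 + 467.4 = 1008.9
Services: 57.3 - 213.0 - 203.3 = -359.0
Primary income: -139.6 + 213.0 - 35.6 = 37.8
Secondary income: 43.1 - 75.0 - 81.3 = -113.2
Current account = 1008.9 + (-359.0) + 37.8 + (-113.2) = 574.5
(Excluded from the current account — financial account: purchases of foreign government bonds by domestic residents 448.7, increase in resident deposits held at foreign banks 117.4, sale of domestic government bonds to non-residents 228.0, acquisition of a foreign subsidiary by a resident firm (outward FDI) 253.1; capital account: acquisition of foreign patents and trademarks (non-produced assets) 39.0, debt forgiveness received from foreign official creditors 51.0.)

574.5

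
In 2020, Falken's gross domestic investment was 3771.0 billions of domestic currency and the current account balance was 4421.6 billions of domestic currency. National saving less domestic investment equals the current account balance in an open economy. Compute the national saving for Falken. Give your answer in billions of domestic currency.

S = I + CA = 3771.0 + 4421.6 = 8192.6

8192.6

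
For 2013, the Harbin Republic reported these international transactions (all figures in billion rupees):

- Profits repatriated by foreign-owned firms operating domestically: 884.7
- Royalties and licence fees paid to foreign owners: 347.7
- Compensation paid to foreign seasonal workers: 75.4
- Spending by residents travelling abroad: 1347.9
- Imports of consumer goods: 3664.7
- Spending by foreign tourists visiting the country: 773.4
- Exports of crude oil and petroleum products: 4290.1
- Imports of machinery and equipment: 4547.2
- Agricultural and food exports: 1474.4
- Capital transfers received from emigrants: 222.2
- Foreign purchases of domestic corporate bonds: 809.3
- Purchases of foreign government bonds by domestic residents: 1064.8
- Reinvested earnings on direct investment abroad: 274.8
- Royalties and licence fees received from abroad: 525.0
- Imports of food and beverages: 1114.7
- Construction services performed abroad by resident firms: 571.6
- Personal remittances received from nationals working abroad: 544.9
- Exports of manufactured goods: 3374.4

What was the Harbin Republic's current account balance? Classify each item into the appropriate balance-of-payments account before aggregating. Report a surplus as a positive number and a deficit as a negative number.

-153.7

Goods: 3374.4 - 4547.2 + 1474.4 - 3664.7 + 4290.1 - 1114.7 = -187.7
Services: 571.6 + 525.0 - 347.7 - 1347.9 + 773.4 = 174.4
Primary income: -75.4 + 274.8 - 884.7 = -685.3
Secondary income: 544.9
Current account = (-187.7) + 174.4 + (-685.3) + 544.9 = -153.7
(Excluded from the current account — capital account: capital transfers received from emigrants 222.2; financial account: foreign purchases of domestic corporate bonds 809.3, purchases of foreign government bonds by domestic residents 1064.8.)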